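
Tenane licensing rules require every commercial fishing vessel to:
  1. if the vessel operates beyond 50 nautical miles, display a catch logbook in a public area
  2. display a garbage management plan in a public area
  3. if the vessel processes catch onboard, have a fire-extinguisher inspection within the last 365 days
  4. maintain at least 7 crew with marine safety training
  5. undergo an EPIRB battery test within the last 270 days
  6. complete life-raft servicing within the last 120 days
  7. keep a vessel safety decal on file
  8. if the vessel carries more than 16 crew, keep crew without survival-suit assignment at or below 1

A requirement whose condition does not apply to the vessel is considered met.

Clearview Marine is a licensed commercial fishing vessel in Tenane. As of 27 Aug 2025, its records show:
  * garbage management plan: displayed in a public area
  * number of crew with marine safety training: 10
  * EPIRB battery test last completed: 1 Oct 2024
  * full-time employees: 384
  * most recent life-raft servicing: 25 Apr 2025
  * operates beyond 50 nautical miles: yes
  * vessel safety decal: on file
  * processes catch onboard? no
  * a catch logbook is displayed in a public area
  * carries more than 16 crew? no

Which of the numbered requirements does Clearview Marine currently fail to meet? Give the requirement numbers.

1. condition 'operates beyond 50 nautical miles' holds; catch logbook present → met
2. garbage management plan present → met
3. condition 'processes catch onboard' does not hold → requirement n/a → met
4. crew with marine safety training 10 ≥ 7 → met
5. EPIRB battery test 330 days ago vs limit 270 → not met
6. life-raft servicing 124 days ago vs limit 120 → not met
7. vessel safety decal present → met
8. condition 'carries more than 16 crew' does not hold → requirement n/a → met
Not met: 5, 6

5, 6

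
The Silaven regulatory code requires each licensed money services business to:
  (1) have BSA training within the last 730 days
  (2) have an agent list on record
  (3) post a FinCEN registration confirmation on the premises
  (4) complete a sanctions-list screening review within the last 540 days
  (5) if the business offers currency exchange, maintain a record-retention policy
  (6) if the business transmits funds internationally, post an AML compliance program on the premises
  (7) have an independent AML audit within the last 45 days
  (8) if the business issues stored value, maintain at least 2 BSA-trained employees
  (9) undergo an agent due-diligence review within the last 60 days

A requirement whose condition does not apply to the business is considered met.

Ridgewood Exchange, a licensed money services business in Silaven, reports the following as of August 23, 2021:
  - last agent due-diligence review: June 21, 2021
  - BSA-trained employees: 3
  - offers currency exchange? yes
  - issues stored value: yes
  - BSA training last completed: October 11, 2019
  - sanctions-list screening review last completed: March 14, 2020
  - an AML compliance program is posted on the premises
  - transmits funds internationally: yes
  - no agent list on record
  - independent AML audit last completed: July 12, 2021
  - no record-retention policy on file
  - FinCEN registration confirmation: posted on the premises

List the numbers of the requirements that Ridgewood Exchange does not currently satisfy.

2, 5, 9

1. BSA training 682 days ago vs limit 730 → met
2. agent list absent → not met
3. FinCEN registration confirmation present → met
4. sanctions-list screening review 527 days ago vs limit 540 → met
5. condition 'offers currency exchange' holds; record-retention policy absent → not met
6. condition 'transmits funds internationally' holds; AML compliance program present → met
7. independent AML audit 42 days ago vs limit 45 → met
8. condition 'issues stored value' holds; BSA-trained employees 3 ≥ 2 → met
9. agent due-diligence review 63 days ago vs limit 60 → not met
Not met: 2, 5, 9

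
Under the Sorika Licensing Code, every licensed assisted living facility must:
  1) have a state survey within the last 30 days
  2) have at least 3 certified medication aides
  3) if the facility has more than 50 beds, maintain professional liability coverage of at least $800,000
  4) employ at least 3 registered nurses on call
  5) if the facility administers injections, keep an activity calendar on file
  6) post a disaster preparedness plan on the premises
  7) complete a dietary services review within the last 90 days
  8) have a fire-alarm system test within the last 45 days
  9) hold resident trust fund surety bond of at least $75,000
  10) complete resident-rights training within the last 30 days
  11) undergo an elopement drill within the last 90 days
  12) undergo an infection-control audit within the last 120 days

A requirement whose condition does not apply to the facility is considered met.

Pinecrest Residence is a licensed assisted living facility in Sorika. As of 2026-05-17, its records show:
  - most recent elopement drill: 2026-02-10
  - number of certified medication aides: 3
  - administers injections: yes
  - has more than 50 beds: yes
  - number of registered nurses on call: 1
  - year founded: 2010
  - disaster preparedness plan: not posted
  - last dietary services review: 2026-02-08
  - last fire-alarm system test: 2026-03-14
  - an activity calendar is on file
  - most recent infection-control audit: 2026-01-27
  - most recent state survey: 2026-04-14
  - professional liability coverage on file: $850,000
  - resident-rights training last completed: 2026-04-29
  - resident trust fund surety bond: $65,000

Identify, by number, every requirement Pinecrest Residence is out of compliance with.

1, 4, 6, 7, 8, 9, 11

1. state survey 33 days ago vs limit 30 → not met
2. certified medication aides 3 ≥ 3 → met
3. condition 'has more than 50 beds' holds; professional liability coverage $850,000 ≥ $800,000 → met
4. registered nurses on call 1 < 3 → not met
5. condition 'administers injections' holds; activity calendar present → met
6. disaster preparedness plan absent → not met
7. dietary services review 98 days ago vs limit 90 → not met
8. fire-alarm system test 64 days ago vs limit 45 → not met
9. resident trust fund surety bond $65,000 < $75,000 → not met
10. resident-rights training 18 days ago vs limit 30 → met
11. elopement drill 96 days ago vs limit 90 → not met
12. infection-control audit 110 days ago vs limit 120 → met
Not met: 1, 4, 6, 7, 8, 9, 11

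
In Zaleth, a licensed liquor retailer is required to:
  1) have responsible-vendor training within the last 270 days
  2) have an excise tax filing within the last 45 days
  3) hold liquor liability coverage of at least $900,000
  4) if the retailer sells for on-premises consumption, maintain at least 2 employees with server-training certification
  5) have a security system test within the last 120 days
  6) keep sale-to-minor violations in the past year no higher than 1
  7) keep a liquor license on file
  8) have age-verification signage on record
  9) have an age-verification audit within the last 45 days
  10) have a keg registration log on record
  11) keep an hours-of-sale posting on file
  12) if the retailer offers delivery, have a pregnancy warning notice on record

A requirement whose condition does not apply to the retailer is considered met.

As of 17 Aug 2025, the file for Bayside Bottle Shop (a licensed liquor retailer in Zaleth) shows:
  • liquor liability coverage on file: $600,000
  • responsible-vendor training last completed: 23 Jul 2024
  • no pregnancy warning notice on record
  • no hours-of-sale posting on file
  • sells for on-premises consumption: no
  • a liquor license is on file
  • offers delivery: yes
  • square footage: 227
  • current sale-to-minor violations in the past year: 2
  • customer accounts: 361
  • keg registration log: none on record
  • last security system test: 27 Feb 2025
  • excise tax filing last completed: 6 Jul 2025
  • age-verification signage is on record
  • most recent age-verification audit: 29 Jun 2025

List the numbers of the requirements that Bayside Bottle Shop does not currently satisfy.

1, 3, 5, 6, 9, 10, 11, 12

1. responsible-vendor training 390 days ago vs limit 270 → not met
2. excise tax filing 42 days ago vs limit 45 → met
3. liquor liability coverage $600,000 < $900,000 → not met
4. condition 'sells for on-premises consumption' does not hold → requirement n/a → met
5. security system test 171 days ago vs limit 120 → not met
6. sale-to-minor violations in the past year 2 > 1 → not met
7. liquor license present → met
8. age-verification signage present → met
9. age-verification audit 49 days ago vs limit 45 → not met
10. keg registration log absent → not met
11. hours-of-sale posting absent → not met
12. condition 'offers delivery' holds; pregnancy warning notice absent → not met
Not met: 1, 3, 5, 6, 9, 10, 11, 12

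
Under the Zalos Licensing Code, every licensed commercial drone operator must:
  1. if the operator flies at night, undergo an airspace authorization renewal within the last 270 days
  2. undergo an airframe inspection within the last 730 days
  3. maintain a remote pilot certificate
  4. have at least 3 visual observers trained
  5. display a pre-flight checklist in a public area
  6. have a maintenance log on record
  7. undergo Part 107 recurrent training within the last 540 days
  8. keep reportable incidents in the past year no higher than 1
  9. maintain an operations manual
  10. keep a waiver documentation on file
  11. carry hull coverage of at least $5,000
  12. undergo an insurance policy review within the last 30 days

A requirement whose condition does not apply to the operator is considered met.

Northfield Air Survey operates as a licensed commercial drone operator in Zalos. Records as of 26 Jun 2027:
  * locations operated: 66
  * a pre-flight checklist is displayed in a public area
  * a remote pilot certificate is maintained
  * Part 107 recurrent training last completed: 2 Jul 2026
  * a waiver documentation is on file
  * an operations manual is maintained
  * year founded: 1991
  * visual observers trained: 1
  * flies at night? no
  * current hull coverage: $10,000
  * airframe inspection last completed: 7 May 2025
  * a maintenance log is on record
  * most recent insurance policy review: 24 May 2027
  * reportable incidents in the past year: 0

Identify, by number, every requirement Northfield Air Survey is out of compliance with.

1. condition 'flies at night' does not hold → requirement n/a → met
2. airframe inspection 780 days ago vs limit 730 → not met
3. remote pilot certificate present → met
4. visual observers trained 1 < 3 → not met
5. pre-flight checklist present → met
6. maintenance log present → met
7. Part 107 recurrent training 359 days ago vs limit 540 → met
8. reportable incidents in the past year 0 ≤ 1 → met
9. operations manual present → met
10. waiver documentation present → met
11. hull coverage $10,000 ≥ $5,000 → met
12. insurance policy review 33 days ago vs limit 30 → not met
Not met: 2, 4, 12

2, 4, 12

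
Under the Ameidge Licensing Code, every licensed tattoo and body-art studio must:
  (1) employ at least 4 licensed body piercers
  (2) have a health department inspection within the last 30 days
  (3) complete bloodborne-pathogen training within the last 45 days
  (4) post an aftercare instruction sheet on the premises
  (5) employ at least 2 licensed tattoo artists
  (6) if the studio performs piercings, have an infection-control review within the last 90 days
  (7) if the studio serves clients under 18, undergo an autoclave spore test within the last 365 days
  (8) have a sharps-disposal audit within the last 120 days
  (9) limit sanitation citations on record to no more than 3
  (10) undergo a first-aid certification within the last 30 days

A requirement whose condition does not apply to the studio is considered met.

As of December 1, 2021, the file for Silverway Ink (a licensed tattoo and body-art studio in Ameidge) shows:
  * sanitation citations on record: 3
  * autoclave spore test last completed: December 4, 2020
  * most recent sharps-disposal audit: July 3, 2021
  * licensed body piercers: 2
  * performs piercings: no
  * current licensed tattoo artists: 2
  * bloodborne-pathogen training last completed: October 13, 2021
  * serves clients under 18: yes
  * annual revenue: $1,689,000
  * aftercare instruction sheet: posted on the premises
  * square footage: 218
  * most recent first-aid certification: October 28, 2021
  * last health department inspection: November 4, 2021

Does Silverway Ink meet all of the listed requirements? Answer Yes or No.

No

1. licensed body piercers 2 < 4 → not met
2. health department inspection 27 days ago vs limit 30 → met
3. bloodborne-pathogen training 49 days ago vs limit 45 → not met
4. aftercare instruction sheet present → met
5. licensed tattoo artists 2 ≥ 2 → met
6. condition 'performs piercings' does not hold → requirement n/a → met
7. condition 'serves clients under 18' holds; autoclave spore test 362 days ago vs limit 365 → met
8. sharps-disposal audit 151 days ago vs limit 120 → not met
9. sanitation citations on record 3 ≤ 3 → met
10. first-aid certification 34 days ago vs limit 30 → not met
Not met: 1, 3, 8, 10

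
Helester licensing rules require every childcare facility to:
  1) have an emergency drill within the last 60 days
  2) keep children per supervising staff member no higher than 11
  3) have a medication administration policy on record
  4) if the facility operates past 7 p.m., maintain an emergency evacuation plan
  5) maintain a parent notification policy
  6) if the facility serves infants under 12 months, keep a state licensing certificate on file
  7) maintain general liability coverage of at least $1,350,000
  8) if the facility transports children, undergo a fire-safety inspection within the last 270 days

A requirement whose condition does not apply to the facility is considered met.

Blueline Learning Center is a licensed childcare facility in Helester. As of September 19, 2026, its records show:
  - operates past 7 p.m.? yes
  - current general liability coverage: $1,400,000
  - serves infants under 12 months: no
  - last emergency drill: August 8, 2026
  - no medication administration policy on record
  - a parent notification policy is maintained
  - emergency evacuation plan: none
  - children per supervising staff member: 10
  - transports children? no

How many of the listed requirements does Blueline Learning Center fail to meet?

1. emergency drill 42 days ago vs limit 60 → met
2. children per supervising staff member 10 ≤ 11 → met
3. medication administration policy absent → not met
4. condition 'operates past 7 p.m.' holds; emergency evacuation plan absent → not met
5. parent notification policy present → met
6. condition 'serves infants under 12 months' does not hold → requirement n/a → met
7. general liability coverage $1,400,000 ≥ $1,350,000 → met
8. condition 'transports children' does not hold → requirement n/a → met
Not met: 2 of 8

2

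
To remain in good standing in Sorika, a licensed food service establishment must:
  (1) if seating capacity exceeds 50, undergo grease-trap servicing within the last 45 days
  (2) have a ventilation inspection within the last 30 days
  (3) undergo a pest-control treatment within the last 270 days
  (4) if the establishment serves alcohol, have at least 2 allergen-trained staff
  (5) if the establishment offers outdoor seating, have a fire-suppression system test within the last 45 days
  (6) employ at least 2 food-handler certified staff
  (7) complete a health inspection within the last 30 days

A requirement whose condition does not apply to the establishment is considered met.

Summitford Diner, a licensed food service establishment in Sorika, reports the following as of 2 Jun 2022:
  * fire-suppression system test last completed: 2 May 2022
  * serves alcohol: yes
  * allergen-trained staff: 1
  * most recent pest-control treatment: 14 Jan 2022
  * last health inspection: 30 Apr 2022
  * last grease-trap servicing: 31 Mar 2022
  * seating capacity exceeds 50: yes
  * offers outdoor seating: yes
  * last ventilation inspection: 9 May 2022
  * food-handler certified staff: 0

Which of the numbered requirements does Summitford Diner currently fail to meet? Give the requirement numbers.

1, 4, 6, 7

1. condition 'seating capacity exceeds 50' holds; grease-trap servicing 63 days ago vs limit 45 → not met
2. ventilation inspection 24 days ago vs limit 30 → met
3. pest-control treatment 139 days ago vs limit 270 → met
4. condition 'serves alcohol' holds; allergen-trained staff 1 < 2 → not met
5. condition 'offers outdoor seating' holds; fire-suppression system test 31 days ago vs limit 45 → met
6. food-handler certified staff 0 < 2 → not met
7. health inspection 33 days ago vs limit 30 → not met
Not met: 1, 4, 6, 7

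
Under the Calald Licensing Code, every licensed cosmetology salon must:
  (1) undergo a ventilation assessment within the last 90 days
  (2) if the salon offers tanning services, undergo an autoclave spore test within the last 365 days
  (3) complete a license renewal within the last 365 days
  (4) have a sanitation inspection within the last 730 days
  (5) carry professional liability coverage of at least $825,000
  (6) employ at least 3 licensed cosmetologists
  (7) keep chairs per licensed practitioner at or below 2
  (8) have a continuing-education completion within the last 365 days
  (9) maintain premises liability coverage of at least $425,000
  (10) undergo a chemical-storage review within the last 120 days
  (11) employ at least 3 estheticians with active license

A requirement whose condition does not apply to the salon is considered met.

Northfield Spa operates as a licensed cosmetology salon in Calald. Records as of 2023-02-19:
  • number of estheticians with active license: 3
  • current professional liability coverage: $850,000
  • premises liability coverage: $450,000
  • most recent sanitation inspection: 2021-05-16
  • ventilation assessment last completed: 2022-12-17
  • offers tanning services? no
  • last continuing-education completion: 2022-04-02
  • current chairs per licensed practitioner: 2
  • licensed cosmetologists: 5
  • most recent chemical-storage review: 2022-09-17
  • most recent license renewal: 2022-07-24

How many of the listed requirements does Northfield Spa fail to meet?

1. ventilation assessment 64 days ago vs limit 90 → met
2. condition 'offers tanning services' does not hold → requirement n/a → met
3. license renewal 210 days ago vs limit 365 → met
4. sanitation inspection 644 days ago vs limit 730 → met
5. professional liability coverage $850,000 ≥ $825,000 → met
6. licensed cosmetologists 5 ≥ 3 → met
7. chairs per licensed practitioner 2 ≤ 2 → met
8. continuing-education completion 323 days ago vs limit 365 → met
9. premises liability coverage $450,000 ≥ $425,000 → met
10. chemical-storage review 155 days ago vs limit 120 → not met
11. estheticians with active license 3 ≥ 3 → met
Not met: 1 of 11

1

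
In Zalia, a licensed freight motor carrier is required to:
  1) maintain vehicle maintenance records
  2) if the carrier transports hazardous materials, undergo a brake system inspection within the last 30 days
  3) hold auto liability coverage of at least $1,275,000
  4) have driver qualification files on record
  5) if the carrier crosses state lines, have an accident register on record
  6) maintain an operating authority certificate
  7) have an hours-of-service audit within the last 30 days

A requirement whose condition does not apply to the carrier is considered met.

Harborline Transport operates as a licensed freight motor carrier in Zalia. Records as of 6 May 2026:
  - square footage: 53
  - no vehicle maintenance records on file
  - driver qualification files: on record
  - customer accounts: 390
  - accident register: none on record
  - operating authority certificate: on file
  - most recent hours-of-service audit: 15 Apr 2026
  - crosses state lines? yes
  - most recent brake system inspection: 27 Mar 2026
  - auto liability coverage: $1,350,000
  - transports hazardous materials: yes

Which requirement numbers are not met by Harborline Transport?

1. vehicle maintenance records absent → not met
2. condition 'transports hazardous materials' holds; brake system inspection 40 days ago vs limit 30 → not met
3. auto liability coverage $1,350,000 ≥ $1,275,000 → met
4. driver qualification files present → met
5. condition 'crosses state lines' holds; accident register absent → not met
6. operating authority certificate present → met
7. hours-of-service audit 21 days ago vs limit 30 → met
Not met: 1, 2, 5

1, 2, 5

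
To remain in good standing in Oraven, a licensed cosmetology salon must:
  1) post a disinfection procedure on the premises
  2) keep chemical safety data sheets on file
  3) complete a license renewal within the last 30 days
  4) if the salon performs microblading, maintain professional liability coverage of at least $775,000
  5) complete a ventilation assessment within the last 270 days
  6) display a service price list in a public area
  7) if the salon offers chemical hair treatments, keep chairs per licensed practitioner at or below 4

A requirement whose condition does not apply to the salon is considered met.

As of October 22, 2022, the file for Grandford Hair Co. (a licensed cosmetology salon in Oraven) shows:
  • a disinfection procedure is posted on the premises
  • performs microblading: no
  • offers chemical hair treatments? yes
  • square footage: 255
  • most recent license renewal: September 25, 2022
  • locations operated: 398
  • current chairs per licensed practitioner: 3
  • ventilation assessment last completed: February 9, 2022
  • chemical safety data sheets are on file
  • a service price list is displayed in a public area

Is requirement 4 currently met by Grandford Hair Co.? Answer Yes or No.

Yes

4. condition 'performs microblading' does not hold → requirement n/a → met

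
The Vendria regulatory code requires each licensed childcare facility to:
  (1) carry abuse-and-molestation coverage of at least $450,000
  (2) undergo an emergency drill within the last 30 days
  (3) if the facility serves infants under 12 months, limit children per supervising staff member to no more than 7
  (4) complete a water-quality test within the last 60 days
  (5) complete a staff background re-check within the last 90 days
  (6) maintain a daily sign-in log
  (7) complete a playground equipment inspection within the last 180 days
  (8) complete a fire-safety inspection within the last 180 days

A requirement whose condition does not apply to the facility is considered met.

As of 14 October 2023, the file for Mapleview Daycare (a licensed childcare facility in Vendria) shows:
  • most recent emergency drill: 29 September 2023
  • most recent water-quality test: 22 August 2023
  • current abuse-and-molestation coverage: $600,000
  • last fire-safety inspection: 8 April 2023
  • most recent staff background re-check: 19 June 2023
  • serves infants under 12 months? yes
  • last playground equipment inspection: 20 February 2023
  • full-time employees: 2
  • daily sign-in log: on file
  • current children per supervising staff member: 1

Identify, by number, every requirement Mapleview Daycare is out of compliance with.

1. abuse-and-molestation coverage $600,000 ≥ $450,000 → met
2. emergency drill 15 days ago vs limit 30 → met
3. condition 'serves infants under 12 months' holds; children per supervising staff member 1 ≤ 7 → met
4. water-quality test 53 days ago vs limit 60 → met
5. staff background re-check 117 days ago vs limit 90 → not met
6. daily sign-in log present → met
7. playground equipment inspection 236 days ago vs limit 180 → not met
8. fire-safety inspection 189 days ago vs limit 180 → not met
Not met: 5, 7, 8

5, 7, 8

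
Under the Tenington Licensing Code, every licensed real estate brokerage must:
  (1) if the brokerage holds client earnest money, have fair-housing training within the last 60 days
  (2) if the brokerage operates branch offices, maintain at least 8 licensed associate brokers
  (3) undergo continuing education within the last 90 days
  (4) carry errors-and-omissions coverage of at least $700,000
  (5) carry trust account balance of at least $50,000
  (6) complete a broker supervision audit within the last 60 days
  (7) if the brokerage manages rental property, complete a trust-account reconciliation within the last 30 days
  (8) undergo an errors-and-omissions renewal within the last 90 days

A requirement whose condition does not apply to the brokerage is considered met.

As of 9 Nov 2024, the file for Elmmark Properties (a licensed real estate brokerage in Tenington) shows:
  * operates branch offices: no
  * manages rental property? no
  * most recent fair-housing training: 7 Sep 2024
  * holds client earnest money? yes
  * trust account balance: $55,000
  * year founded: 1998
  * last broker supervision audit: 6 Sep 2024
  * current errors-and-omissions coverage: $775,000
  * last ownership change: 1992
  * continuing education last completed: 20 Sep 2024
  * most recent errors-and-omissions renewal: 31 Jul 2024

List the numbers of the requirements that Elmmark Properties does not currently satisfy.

1, 6, 8

1. condition 'holds client earnest money' holds; fair-housing training 63 days ago vs limit 60 → not met
2. condition 'operates branch offices' does not hold → requirement n/a → met
3. continuing education 50 days ago vs limit 90 → met
4. errors-and-omissions coverage $775,000 ≥ $700,000 → met
5. trust account balance $55,000 ≥ $50,000 → met
6. broker supervision audit 64 days ago vs limit 60 → not met
7. condition 'manages rental property' does not hold → requirement n/a → met
8. errors-and-omissions renewal 101 days ago vs limit 90 → not met
Not met: 1, 6, 8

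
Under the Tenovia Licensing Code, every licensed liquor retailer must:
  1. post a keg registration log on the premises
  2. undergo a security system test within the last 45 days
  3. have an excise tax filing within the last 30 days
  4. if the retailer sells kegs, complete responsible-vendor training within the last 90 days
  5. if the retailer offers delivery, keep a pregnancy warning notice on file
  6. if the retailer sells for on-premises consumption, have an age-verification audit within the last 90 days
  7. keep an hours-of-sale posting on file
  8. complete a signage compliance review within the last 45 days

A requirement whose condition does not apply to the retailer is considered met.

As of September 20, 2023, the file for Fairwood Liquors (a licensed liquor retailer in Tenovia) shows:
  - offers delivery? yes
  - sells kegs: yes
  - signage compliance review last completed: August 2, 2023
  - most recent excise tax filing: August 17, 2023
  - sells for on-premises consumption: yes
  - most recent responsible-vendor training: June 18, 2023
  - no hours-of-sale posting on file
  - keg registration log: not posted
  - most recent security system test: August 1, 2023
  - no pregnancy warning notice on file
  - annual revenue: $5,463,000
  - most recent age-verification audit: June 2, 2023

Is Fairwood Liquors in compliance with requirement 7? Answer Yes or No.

No

7. hours-of-sale posting absent → not met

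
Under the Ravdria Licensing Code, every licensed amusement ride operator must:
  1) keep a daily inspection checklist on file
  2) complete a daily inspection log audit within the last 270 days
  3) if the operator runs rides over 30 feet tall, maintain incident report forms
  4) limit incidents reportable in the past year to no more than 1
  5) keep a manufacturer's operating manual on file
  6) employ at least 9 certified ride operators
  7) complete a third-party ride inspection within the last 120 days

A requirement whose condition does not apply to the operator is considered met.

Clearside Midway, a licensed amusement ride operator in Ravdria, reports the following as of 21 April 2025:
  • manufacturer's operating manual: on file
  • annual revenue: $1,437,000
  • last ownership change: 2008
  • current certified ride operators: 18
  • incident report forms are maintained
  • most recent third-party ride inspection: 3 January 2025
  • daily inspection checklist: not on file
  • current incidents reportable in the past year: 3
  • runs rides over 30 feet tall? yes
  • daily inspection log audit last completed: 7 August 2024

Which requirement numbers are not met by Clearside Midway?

1. daily inspection checklist absent → not met
2. daily inspection log audit 257 days ago vs limit 270 → met
3. condition 'runs rides over 30 feet tall' holds; incident report forms present → met
4. incidents reportable in the past year 3 > 1 → not met
5. manufacturer's operating manual present → met
6. certified ride operators 18 ≥ 9 → met
7. third-party ride inspection 108 days ago vs limit 120 → met
Not met: 1, 4

1, 4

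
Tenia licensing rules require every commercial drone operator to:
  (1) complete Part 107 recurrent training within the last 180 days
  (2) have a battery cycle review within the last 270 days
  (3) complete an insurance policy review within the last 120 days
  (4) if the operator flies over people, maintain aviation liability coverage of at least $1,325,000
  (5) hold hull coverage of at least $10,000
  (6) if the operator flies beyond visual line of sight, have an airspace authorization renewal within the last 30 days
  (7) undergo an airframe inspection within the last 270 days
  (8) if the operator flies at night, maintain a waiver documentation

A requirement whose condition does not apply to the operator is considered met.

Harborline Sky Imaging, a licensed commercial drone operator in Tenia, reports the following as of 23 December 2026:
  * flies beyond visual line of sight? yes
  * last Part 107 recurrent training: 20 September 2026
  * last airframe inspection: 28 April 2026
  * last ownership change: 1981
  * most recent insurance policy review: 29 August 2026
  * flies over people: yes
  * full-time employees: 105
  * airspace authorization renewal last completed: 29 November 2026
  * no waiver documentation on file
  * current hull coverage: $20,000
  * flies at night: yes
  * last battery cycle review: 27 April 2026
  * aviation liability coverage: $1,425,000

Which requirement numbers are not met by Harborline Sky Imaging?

1. Part 107 recurrent training 94 days ago vs limit 180 → met
2. battery cycle review 240 days ago vs limit 270 → met
3. insurance policy review 116 days ago vs limit 120 → met
4. condition 'flies over people' holds; aviation liability coverage $1,425,000 ≥ $1,325,000 → met
5. hull coverage $20,000 ≥ $10,000 → met
6. condition 'flies beyond visual line of sight' holds; airspace authorization renewal 24 days ago vs limit 30 → met
7. airframe inspection 239 days ago vs limit 270 → met
8. condition 'flies at night' holds; waiver documentation absent → not met
Not met: 8

8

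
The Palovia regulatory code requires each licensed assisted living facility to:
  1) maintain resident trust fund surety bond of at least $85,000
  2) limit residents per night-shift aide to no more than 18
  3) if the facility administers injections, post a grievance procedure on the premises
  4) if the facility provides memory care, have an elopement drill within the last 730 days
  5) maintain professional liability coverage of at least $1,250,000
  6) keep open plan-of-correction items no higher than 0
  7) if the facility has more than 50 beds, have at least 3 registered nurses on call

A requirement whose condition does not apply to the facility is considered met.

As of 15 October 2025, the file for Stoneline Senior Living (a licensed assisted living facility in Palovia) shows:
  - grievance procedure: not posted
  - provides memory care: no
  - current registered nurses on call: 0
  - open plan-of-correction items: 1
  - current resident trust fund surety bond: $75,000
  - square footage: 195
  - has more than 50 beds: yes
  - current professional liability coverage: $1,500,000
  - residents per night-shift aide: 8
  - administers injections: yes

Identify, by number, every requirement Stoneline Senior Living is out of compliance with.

1. resident trust fund surety bond $75,000 < $85,000 → not met
2. residents per night-shift aide 8 ≤ 18 → met
3. condition 'administers injections' holds; grievance procedure absent → not met
4. condition 'provides memory care' does not hold → requirement n/a → met
5. professional liability coverage $1,500,000 ≥ $1,250,000 → met
6. open plan-of-correction items 1 > 0 → not met
7. condition 'has more than 50 beds' holds; registered nurses on call 0 < 3 → not met
Not met: 1, 3, 6, 7

1, 3, 6, 7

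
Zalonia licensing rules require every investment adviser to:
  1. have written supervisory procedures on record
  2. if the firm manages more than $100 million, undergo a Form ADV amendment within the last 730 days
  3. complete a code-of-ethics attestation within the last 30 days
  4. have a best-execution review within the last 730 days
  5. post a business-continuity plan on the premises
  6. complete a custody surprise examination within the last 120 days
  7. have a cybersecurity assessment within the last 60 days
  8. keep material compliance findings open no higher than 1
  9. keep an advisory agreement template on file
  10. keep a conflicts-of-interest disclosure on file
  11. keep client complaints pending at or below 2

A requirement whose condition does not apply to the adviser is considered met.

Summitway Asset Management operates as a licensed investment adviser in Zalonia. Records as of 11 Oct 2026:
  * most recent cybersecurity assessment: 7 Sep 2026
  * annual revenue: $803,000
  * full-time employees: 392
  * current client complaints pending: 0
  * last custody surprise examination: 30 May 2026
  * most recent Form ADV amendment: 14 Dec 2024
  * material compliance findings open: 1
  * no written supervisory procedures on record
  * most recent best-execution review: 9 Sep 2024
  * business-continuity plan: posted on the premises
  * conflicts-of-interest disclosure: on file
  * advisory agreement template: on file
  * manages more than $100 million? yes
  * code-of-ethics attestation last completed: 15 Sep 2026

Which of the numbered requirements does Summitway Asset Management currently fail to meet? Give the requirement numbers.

1. written supervisory procedures absent → not met
2. condition 'manages more than $100 million' holds; Form ADV amendment 666 days ago vs limit 730 → met
3. code-of-ethics attestation 26 days ago vs limit 30 → met
4. best-execution review 762 days ago vs limit 730 → not met
5. business-continuity plan present → met
6. custody surprise examination 134 days ago vs limit 120 → not met
7. cybersecurity assessment 34 days ago vs limit 60 → met
8. material compliance findings open 1 ≤ 1 → met
9. advisory agreement template present → met
10. conflicts-of-interest disclosure present → met
11. client complaints pending 0 ≤ 2 → met
Not met: 1, 4, 6

1, 4, 6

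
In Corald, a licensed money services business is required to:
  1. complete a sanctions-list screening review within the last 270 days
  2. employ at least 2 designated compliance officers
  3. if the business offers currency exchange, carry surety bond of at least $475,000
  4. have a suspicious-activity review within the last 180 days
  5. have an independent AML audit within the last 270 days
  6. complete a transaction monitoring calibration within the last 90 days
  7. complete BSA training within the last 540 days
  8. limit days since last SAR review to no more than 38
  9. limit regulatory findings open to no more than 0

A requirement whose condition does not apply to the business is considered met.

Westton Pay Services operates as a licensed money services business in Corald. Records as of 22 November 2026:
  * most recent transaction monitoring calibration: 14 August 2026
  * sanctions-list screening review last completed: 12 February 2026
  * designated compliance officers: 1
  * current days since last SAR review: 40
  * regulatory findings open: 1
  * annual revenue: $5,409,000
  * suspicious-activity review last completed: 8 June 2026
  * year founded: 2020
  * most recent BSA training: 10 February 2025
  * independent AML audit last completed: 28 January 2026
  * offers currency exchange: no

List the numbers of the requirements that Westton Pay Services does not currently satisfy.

1. sanctions-list screening review 283 days ago vs limit 270 → not met
2. designated compliance officers 1 < 2 → not met
3. condition 'offers currency exchange' does not hold → requirement n/a → met
4. suspicious-activity review 167 days ago vs limit 180 → met
5. independent AML audit 298 days ago vs limit 270 → not met
6. transaction monitoring calibration 100 days ago vs limit 90 → not met
7. BSA training 650 days ago vs limit 540 → not met
8. days since last SAR review 40 > 38 → not met
9. regulatory findings open 1 > 0 → not met
Not met: 1, 2, 5, 6, 7, 8, 9

1, 2, 5, 6, 7, 8, 9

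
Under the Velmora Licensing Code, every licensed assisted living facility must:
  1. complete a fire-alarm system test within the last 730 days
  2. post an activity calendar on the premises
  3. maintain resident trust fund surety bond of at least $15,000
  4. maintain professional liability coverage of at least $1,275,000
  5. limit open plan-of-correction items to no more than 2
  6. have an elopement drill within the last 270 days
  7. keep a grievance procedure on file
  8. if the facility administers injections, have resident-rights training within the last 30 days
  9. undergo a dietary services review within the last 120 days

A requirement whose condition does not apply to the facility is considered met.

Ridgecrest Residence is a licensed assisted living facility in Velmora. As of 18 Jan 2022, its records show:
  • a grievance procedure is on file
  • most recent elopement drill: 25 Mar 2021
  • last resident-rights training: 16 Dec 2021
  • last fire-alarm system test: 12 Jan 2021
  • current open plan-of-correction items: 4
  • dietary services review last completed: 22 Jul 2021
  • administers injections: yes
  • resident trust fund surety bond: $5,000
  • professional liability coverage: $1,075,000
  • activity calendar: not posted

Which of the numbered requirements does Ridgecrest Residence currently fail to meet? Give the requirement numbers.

1. fire-alarm system test 371 days ago vs limit 730 → met
2. activity calendar absent → not met
3. resident trust fund surety bond $5,000 < $15,000 → not met
4. professional liability coverage $1,075,000 < $1,275,000 → not met
5. open plan-of-correction items 4 > 2 → not met
6. elopement drill 299 days ago vs limit 270 → not met
7. grievance procedure present → met
8. condition 'administers injections' holds; resident-rights training 33 days ago vs limit 30 → not met
9. dietary services review 180 days ago vs limit 120 → not met
Not met: 2, 3, 4, 5, 6, 8, 9

2, 3, 4, 5, 6, 8, 9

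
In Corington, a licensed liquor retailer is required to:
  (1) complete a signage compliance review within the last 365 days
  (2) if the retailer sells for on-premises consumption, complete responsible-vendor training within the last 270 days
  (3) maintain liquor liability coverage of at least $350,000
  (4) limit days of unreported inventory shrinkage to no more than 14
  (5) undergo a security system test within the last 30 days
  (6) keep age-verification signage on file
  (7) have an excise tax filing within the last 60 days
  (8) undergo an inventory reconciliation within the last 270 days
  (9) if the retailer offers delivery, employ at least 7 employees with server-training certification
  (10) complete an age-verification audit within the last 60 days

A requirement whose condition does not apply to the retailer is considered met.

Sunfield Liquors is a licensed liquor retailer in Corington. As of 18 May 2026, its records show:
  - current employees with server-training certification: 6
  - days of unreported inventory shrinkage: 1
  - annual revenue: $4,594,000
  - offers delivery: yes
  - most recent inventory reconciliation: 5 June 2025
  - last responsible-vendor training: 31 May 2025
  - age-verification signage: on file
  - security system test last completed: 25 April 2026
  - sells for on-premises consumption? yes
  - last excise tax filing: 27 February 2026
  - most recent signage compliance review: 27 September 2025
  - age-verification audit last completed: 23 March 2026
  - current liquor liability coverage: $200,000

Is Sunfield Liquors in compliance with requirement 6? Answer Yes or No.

6. age-verification signage present → met

Yes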